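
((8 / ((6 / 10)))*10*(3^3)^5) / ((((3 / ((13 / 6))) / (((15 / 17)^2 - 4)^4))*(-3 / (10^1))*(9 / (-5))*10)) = 192235401336610359000 / 6975757441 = 27557638430.31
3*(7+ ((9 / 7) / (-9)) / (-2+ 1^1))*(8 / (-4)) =-300 / 7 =-42.86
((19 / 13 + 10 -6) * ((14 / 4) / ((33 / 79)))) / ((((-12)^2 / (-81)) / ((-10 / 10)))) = 117789 / 4576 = 25.74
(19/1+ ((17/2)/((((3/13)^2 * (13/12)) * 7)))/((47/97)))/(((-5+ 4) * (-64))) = 61627/63168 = 0.98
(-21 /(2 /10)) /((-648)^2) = -35 /139968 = -0.00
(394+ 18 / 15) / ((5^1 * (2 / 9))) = 8892 / 25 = 355.68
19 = 19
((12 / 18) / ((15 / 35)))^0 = 1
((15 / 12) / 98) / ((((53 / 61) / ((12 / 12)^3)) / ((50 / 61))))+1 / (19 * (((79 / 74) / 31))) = 24017697 / 15592388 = 1.54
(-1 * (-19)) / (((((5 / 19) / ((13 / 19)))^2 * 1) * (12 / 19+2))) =61009 / 1250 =48.81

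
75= 75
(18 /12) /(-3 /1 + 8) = 3 /10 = 0.30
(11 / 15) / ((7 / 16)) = 176 / 105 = 1.68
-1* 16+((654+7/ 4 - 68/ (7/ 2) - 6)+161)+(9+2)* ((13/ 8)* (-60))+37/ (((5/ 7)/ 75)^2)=407627.82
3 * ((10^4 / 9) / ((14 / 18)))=30000 / 7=4285.71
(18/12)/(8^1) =3/16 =0.19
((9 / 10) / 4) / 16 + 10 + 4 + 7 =13449 / 640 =21.01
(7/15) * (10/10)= 0.47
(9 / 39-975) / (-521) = 12672 / 6773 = 1.87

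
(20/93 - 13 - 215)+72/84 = -147730/651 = -226.93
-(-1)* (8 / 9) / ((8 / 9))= 1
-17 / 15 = -1.13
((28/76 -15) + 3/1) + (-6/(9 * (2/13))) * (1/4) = -2899/228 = -12.71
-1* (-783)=783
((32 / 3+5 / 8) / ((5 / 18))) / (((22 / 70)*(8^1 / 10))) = 28455 / 176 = 161.68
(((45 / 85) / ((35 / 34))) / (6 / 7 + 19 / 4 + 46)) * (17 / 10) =36 / 2125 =0.02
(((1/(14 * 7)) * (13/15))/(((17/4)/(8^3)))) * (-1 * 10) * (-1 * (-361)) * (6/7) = -19222528/5831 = -3296.61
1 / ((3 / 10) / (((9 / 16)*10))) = 75 / 4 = 18.75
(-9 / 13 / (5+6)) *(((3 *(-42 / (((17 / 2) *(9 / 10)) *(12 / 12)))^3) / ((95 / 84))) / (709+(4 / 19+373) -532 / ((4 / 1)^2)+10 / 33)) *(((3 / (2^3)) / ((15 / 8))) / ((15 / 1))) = 59006976 / 168074658557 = 0.00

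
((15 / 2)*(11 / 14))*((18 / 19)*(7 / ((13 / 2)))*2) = 2970 / 247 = 12.02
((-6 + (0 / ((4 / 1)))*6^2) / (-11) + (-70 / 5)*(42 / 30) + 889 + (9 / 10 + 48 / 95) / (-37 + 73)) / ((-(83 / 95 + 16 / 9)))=-65457633 / 199496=-328.12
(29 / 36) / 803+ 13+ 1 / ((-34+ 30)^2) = 1510559 / 115632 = 13.06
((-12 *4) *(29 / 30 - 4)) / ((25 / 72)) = 52416 / 125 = 419.33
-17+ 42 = 25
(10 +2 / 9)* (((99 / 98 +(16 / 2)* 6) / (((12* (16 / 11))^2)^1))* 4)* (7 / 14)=4455583 / 1354752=3.29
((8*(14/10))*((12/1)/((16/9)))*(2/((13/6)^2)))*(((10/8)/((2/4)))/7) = 1944/169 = 11.50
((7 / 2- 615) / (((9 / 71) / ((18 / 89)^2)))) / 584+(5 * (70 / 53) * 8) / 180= -48963589 / 1103268564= -0.04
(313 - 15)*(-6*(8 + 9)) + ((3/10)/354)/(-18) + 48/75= -3227987237/106200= -30395.36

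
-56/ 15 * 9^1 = -168/ 5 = -33.60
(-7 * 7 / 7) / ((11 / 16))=-112 / 11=-10.18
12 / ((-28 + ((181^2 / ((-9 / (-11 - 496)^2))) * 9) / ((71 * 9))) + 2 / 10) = -2130 / 2339222237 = -0.00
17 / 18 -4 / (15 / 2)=37 / 90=0.41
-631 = -631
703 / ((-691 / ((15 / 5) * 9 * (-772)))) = 14653332 / 691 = 21205.98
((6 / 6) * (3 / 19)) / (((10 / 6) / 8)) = 72 / 95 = 0.76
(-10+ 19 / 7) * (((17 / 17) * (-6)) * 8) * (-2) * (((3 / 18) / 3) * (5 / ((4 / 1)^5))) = -85 / 448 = -0.19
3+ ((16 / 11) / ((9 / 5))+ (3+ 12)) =1862 / 99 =18.81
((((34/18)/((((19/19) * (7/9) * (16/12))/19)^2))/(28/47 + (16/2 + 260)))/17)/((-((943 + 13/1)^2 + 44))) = -152703/1005095275520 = -0.00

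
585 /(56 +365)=585 /421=1.39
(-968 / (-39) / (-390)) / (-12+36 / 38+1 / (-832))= 588544 / 102222315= 0.01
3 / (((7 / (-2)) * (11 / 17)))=-102 / 77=-1.32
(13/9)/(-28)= -13/252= -0.05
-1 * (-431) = 431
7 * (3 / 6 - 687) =-4805.50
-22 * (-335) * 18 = 132660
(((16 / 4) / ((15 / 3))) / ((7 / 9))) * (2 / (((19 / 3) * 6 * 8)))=0.01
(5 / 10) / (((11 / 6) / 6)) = 18 / 11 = 1.64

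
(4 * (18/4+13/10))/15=1.55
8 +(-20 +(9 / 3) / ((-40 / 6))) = -249 / 20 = -12.45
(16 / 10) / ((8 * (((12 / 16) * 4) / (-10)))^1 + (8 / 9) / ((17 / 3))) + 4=470 / 143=3.29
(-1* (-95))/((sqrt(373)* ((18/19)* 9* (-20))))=-361* sqrt(373)/241704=-0.03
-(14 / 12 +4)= -31 / 6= -5.17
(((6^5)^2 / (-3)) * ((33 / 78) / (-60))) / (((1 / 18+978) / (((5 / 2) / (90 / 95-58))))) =-394919712 / 62022415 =-6.37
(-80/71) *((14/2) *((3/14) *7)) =-840/71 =-11.83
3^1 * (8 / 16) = 3 / 2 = 1.50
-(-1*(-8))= -8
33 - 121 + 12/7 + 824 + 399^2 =1119571/7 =159938.71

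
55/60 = 11/12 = 0.92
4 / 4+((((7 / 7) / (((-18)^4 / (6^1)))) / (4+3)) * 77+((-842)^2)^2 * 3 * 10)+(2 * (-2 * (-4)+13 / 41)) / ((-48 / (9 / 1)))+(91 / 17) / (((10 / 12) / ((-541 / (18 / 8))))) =15078898597333.38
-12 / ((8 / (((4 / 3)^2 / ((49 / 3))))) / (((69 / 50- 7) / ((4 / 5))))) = 281 / 245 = 1.15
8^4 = 4096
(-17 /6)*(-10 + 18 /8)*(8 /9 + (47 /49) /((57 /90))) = 5306363 /100548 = 52.77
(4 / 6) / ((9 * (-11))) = -2 / 297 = -0.01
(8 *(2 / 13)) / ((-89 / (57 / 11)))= -912 / 12727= -0.07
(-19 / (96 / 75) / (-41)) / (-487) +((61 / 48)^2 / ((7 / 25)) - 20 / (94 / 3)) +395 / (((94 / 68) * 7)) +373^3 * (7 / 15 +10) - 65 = 5872162002767229083 / 10810932480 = 543168872.22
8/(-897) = -8/897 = -0.01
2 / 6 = 1 / 3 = 0.33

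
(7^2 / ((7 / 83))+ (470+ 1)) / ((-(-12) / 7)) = 613.67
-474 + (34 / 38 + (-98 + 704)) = 2525 / 19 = 132.89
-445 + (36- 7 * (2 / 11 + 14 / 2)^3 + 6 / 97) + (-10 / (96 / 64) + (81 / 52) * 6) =-30203496761 / 10070346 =-2999.25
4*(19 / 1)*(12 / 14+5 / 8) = 1577 / 14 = 112.64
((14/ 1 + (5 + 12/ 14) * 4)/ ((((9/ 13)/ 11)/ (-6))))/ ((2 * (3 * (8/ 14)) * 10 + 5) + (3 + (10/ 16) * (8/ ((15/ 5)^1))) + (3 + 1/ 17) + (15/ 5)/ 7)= -318461/ 4234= -75.22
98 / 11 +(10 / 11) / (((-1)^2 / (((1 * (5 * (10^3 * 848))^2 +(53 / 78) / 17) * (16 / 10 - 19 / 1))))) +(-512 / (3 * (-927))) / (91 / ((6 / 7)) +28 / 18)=-414199455514778341993385 / 1456536081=-284372945454537.18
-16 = -16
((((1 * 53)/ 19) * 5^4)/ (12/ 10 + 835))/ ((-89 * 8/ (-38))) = 165625/ 1488436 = 0.11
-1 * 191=-191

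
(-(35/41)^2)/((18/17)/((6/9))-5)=20825/97498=0.21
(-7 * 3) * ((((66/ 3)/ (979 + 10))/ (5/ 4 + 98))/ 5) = -1848/ 1963165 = -0.00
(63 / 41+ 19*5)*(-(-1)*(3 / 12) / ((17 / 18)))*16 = 284976 / 697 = 408.86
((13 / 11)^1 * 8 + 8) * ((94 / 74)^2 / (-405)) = -141376 / 2032965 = -0.07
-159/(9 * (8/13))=-689/24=-28.71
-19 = -19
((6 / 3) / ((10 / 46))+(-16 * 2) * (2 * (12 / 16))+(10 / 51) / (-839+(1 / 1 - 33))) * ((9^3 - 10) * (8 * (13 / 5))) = -580265.13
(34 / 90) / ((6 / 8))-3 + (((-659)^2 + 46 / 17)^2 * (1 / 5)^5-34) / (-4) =-1471663451545633 / 97537500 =-15088180.97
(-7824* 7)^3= -164278468472832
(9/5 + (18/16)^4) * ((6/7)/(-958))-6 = -412225647/68669440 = -6.00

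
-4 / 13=-0.31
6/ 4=3/ 2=1.50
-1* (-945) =945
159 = 159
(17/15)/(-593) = -17/8895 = -0.00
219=219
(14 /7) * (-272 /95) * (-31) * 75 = 252960 /19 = 13313.68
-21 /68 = -0.31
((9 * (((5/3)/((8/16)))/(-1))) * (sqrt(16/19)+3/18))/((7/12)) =-1440 * sqrt(19)/133- 60/7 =-55.77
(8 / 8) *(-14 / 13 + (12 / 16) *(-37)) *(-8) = 2998 / 13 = 230.62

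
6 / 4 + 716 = 717.50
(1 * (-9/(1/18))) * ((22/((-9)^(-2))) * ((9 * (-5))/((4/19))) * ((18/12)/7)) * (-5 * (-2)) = 132227582.14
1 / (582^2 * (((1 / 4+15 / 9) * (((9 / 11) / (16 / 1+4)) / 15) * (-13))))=-0.00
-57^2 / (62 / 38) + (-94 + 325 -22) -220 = -62072 / 31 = -2002.32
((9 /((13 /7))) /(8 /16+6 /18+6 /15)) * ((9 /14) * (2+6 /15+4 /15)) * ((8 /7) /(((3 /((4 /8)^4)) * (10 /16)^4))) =442368 /420875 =1.05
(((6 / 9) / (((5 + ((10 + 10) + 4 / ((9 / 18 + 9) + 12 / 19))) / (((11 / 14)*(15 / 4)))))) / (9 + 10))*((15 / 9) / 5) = 3025 / 2229156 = 0.00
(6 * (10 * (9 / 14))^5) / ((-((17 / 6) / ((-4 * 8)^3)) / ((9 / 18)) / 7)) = 108839116800000 / 40817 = 2666514364.11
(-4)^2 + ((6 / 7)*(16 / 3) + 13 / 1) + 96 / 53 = 13127 / 371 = 35.38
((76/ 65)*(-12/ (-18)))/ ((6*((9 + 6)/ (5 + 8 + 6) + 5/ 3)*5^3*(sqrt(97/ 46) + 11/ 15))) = -182666/ 924730625 + 1083*sqrt(4462)/ 184946125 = 0.00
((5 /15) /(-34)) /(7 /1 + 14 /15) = -5 /4046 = -0.00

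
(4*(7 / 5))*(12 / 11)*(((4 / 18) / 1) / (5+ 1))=112 / 495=0.23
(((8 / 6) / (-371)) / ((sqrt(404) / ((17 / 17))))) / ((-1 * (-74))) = -sqrt(101) / 4159281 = -0.00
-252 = -252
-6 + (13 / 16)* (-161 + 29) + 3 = -110.25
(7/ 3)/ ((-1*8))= -7/ 24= -0.29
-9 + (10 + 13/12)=25/12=2.08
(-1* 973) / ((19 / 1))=-973 / 19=-51.21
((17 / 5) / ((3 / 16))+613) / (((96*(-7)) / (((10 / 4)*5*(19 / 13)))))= -899365 / 52416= -17.16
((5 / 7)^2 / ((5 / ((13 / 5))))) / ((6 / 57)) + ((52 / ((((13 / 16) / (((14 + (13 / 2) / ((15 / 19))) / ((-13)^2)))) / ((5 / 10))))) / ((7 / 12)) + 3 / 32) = 13025767 / 1324960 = 9.83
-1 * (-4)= 4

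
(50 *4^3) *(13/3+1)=51200/3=17066.67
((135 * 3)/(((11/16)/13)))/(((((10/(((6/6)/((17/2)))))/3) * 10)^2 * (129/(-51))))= -37908/1005125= -0.04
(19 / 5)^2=361 / 25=14.44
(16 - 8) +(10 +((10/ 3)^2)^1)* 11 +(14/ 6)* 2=2204/ 9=244.89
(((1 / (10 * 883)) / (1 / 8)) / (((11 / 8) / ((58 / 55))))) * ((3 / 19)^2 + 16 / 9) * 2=21741184 / 8678322675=0.00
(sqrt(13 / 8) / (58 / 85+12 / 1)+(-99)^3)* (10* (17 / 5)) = -32990166+1445* sqrt(26) / 2156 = -32990162.58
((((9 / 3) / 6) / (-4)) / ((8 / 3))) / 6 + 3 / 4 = 95 / 128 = 0.74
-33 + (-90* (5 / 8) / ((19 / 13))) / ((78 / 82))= -5583 / 76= -73.46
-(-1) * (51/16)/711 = 0.00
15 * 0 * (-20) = 0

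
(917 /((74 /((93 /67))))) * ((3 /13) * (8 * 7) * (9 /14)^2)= 2960469 /32227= 91.86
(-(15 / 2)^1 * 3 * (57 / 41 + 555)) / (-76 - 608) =28515 / 1558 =18.30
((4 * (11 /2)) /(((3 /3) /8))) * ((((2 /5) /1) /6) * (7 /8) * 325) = 10010 /3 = 3336.67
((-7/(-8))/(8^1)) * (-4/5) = -7/80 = -0.09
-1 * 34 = -34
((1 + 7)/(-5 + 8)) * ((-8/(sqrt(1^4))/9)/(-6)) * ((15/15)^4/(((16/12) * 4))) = 2/27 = 0.07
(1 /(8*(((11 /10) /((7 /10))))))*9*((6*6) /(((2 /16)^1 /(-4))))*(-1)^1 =824.73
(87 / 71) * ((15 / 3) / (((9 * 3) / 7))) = 1015 / 639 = 1.59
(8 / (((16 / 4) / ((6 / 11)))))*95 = 103.64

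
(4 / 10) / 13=2 / 65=0.03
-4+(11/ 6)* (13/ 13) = -2.17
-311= -311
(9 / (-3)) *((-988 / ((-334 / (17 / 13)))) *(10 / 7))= -19380 / 1169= -16.58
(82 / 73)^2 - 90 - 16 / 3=-1503922 / 15987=-94.07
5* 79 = 395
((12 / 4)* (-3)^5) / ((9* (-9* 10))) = 9 / 10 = 0.90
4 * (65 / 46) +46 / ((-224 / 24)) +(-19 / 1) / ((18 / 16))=-46847 / 2898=-16.17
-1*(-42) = 42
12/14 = 6/7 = 0.86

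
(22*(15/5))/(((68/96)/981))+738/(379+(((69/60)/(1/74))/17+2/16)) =405902241216/4440553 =91408.04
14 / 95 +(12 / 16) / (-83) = 4363 / 31540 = 0.14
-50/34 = -25/17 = -1.47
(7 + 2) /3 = 3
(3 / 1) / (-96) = -1 / 32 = -0.03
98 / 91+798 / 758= 2.13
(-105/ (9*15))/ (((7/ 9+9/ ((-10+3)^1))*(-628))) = -49/ 20096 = -0.00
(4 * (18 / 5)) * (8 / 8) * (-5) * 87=-6264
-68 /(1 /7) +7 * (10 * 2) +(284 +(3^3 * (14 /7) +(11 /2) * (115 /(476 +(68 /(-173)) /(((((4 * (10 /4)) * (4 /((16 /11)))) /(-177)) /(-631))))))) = 30604693 /21320584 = 1.44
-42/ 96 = -7/ 16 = -0.44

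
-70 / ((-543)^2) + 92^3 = 229595378042 / 294849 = 778688.00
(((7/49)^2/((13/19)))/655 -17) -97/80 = -24316395/1335152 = -18.21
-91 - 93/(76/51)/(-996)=-2294531/25232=-90.94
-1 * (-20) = 20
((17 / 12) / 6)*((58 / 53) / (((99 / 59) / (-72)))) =-58174 / 5247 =-11.09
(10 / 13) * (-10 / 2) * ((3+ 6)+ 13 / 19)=-9200 / 247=-37.25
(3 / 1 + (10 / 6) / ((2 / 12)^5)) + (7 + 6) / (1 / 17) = 13184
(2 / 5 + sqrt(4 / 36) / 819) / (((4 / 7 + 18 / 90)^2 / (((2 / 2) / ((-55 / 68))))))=-2341444 / 2814669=-0.83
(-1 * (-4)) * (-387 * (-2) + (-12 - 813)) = -204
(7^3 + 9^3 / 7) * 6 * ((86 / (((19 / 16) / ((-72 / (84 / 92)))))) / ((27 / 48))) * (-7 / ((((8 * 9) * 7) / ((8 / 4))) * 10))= 633972736 / 8379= 75662.10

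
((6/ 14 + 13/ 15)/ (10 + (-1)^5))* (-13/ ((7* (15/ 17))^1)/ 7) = -30056/ 694575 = -0.04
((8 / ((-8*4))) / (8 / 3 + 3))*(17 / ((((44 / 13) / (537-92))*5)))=-3471 / 176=-19.72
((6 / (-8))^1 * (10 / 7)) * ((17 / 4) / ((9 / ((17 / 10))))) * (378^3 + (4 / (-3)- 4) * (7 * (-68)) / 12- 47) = -140480833361 / 3024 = -46455302.04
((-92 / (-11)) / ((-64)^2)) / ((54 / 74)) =851 / 304128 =0.00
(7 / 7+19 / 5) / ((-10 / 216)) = -2592 / 25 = -103.68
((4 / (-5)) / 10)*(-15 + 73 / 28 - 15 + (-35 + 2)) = 1691 / 350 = 4.83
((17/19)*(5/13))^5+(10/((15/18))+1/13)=11107455628748/919358226007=12.08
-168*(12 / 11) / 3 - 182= -2674 / 11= -243.09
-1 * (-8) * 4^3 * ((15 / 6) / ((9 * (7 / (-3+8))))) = 6400 / 63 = 101.59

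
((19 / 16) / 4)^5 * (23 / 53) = 56950277 / 56908316672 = 0.00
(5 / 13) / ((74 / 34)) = 85 / 481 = 0.18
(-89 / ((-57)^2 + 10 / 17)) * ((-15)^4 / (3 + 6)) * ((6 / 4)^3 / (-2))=229786875 / 883888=259.97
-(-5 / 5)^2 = -1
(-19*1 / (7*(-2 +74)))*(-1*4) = 19 / 126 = 0.15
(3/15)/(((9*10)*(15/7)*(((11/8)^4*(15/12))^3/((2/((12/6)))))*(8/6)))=3848290697216/441341490476390625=0.00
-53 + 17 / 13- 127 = -178.69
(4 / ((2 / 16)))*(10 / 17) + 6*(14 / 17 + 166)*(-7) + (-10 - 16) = -119234 / 17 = -7013.76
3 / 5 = 0.60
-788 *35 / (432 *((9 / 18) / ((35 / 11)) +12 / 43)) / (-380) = 2075395 / 5388552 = 0.39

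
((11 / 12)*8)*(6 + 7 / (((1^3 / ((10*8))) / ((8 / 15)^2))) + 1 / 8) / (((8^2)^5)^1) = 655039 / 579820584960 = 0.00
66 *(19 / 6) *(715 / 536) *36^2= 24208470 / 67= 361320.45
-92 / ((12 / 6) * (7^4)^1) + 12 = 28766 / 2401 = 11.98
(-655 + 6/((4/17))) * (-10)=6295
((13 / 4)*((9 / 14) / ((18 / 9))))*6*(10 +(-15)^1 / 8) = 22815 / 448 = 50.93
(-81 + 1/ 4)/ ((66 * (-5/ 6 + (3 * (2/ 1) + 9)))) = -19/ 220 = -0.09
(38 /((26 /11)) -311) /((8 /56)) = -26838 /13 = -2064.46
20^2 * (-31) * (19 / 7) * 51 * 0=0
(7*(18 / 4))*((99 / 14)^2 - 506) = -804375 / 56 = -14363.84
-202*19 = -3838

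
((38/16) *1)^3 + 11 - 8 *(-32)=143563/512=280.40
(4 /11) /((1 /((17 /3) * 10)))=680 /33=20.61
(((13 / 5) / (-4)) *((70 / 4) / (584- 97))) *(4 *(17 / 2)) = -1547 / 1948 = -0.79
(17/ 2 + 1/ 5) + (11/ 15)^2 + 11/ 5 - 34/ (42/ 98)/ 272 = 20063/ 1800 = 11.15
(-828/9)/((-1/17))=1564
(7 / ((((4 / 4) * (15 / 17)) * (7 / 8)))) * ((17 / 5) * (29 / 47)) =67048 / 3525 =19.02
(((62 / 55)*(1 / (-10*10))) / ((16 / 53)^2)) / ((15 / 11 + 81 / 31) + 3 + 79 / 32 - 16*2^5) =2699449 / 10967754000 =0.00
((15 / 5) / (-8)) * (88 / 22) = -3 / 2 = -1.50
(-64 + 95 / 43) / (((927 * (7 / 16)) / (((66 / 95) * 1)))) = -935264 / 8835855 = -0.11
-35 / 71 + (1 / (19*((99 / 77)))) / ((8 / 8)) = -5488 / 12141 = -0.45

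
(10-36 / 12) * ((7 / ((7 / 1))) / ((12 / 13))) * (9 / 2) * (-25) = -6825 / 8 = -853.12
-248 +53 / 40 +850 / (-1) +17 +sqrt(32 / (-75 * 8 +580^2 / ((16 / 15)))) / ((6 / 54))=-43187 / 40 +12 * sqrt(2798) / 6995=-1079.58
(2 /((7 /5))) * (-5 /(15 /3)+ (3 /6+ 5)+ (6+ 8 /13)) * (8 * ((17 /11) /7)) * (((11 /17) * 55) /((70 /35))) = 317900 /637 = 499.06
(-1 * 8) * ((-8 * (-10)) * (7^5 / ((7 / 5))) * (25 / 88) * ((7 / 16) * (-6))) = 63026250 / 11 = 5729659.09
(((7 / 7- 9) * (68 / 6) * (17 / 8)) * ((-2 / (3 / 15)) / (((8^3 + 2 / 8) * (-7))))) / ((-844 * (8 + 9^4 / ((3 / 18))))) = 2890 / 178740615753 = 0.00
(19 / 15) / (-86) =-19 / 1290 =-0.01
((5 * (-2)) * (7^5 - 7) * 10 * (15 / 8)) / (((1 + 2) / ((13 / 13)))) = -1050000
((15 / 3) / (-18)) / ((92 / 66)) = -0.20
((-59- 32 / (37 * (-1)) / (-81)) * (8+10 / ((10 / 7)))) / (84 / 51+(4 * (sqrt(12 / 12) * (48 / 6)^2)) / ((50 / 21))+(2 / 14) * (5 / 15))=-2630718125 / 324588753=-8.10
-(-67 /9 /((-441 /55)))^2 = -13579225 /15752961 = -0.86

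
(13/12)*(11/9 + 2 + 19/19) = 247/54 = 4.57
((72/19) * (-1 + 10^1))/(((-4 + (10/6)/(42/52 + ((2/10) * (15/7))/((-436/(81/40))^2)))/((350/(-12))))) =513.67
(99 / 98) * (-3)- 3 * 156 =-46161 / 98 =-471.03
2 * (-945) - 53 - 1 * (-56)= -1887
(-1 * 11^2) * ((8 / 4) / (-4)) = 121 / 2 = 60.50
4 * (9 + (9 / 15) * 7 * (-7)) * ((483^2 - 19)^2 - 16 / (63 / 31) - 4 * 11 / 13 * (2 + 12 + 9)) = -6060948421225856 / 1365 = -4440255253645.32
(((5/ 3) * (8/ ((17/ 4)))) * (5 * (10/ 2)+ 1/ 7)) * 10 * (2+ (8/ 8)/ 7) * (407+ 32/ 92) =13191552000/ 19159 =688530.30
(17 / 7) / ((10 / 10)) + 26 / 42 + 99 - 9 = 1954 / 21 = 93.05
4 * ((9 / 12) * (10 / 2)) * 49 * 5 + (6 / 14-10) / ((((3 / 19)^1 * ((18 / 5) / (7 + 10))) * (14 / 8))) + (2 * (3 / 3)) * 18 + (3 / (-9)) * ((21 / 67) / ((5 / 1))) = 1572227144 / 443205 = 3547.40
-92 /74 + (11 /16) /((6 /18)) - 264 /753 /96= 0.82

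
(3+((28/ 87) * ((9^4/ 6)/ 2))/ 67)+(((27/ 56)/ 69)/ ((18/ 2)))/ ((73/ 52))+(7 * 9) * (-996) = -2865579577333/ 45672158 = -62742.37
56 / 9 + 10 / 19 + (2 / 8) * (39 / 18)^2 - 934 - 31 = -872855 / 912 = -957.08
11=11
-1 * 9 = -9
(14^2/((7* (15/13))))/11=364/165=2.21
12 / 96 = 1 / 8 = 0.12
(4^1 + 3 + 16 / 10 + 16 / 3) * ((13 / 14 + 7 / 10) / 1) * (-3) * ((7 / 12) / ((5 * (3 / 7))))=-27797 / 1500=-18.53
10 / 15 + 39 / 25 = 167 / 75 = 2.23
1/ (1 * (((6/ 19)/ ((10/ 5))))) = 19/ 3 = 6.33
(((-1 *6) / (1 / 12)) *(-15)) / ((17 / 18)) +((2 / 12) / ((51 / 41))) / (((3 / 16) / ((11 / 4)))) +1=526241 / 459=1146.49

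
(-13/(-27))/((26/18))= 1/3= 0.33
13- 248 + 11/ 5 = -1164/ 5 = -232.80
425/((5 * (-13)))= -85/13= -6.54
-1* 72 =-72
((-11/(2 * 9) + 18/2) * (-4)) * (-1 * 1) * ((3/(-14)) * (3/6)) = -151/42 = -3.60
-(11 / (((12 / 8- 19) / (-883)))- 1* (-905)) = -51101 / 35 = -1460.03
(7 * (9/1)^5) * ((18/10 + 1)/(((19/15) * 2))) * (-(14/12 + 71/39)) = -674162433/494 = -1364701.28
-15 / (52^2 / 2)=-15 / 1352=-0.01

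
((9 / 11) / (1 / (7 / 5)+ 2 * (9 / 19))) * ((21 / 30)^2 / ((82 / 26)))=58653 / 766700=0.08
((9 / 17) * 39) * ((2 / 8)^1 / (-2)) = -351 / 136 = -2.58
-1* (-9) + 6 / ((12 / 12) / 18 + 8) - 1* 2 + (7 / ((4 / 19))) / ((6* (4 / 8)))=32761 / 1740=18.83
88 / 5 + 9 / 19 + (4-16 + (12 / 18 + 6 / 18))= 672 / 95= 7.07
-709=-709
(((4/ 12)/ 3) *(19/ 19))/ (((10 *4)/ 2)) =1/ 180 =0.01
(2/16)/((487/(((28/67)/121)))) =7/7896218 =0.00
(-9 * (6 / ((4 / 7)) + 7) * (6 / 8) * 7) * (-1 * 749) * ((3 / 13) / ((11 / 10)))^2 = 1114792875 / 40898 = 27257.88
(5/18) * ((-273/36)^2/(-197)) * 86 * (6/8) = -5.23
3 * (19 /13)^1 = 57 /13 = 4.38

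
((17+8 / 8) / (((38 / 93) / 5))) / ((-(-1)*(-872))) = -4185 / 16568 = -0.25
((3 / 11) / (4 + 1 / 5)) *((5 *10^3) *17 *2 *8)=6800000 / 77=88311.69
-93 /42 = -31 /14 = -2.21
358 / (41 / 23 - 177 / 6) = -16468 / 1275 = -12.92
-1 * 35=-35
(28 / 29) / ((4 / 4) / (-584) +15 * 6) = 16352 / 1524211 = 0.01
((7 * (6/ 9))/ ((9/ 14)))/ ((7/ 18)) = 18.67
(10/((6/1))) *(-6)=-10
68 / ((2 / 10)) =340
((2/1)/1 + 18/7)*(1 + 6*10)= 1952/7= 278.86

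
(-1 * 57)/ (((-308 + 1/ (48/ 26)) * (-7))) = -1368/ 51653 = -0.03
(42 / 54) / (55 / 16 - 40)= -112 / 5265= -0.02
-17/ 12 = -1.42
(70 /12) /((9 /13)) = 455 /54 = 8.43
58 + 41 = 99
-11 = -11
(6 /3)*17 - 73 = -39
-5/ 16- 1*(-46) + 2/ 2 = 747/ 16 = 46.69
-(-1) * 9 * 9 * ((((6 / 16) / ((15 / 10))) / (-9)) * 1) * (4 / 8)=-9 / 8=-1.12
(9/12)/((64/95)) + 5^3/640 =1.31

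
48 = 48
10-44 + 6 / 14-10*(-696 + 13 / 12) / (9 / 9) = 290455 / 42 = 6915.60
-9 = -9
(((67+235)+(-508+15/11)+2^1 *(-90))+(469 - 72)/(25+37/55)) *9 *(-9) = 464452947/15532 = 29902.97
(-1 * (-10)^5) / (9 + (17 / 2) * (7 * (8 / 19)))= 1900000 / 647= 2936.63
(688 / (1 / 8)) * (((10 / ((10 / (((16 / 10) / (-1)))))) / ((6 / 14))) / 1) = -308224 / 15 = -20548.27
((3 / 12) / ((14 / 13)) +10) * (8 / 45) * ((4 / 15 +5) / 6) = 15089 / 9450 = 1.60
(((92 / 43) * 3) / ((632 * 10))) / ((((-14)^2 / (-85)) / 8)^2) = 99705 / 8156197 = 0.01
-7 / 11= -0.64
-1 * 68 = -68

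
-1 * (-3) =3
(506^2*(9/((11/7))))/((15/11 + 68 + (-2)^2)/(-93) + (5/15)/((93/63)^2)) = -7750593774/3361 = -2306038.02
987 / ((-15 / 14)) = -4606 / 5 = -921.20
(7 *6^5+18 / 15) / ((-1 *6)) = -45361 / 5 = -9072.20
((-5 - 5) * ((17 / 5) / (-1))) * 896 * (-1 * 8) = -243712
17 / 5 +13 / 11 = 252 / 55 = 4.58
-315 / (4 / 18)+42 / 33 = -31157 / 22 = -1416.23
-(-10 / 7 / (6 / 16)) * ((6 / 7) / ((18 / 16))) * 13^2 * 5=1081600 / 441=2452.61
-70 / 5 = -14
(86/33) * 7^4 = 206486/33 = 6257.15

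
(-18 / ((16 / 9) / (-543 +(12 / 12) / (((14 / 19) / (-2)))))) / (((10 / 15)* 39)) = 77355 / 364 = 212.51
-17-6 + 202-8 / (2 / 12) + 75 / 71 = 9376 / 71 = 132.06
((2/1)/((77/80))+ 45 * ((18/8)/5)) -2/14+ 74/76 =135525/5852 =23.16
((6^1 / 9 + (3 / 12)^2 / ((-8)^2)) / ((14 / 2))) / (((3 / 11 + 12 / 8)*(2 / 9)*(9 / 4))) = 3223 / 29952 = 0.11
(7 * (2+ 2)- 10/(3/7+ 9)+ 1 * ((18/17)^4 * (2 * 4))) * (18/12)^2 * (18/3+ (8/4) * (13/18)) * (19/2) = 129799959409/22049544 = 5886.74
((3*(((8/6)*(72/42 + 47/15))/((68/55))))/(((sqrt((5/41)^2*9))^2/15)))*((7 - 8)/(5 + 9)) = -9411919/74970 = -125.54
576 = 576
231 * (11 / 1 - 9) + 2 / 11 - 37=4677 / 11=425.18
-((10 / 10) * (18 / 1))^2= -324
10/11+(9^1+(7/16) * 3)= 1975/176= 11.22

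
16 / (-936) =-2 / 117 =-0.02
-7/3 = -2.33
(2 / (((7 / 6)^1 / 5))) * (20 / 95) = 240 / 133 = 1.80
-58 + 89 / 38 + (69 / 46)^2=-4059 / 76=-53.41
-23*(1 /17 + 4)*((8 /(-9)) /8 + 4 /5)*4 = -65596 /255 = -257.24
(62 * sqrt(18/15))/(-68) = -31 * sqrt(30)/170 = -1.00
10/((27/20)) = 200/27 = 7.41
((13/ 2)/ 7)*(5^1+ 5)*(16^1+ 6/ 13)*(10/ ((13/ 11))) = 1293.41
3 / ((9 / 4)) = 4 / 3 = 1.33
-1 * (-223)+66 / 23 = 5195 / 23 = 225.87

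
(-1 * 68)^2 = 4624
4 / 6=2 / 3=0.67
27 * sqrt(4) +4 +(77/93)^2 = 507571/8649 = 58.69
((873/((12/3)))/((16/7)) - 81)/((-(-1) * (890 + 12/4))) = 927/57152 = 0.02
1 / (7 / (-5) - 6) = -5 / 37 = -0.14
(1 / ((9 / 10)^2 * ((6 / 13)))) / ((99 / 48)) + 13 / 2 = 125047 / 16038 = 7.80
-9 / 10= -0.90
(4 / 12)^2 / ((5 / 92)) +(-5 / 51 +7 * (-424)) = -2269031 / 765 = -2966.05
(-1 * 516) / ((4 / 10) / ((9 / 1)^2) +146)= -52245 / 14783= -3.53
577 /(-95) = -577 /95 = -6.07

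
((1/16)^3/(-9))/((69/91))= -91/2543616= -0.00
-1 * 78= -78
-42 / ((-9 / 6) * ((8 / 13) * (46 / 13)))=1183 / 92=12.86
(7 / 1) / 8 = 7 / 8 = 0.88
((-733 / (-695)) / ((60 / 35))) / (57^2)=5131 / 27096660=0.00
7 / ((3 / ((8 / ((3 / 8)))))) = 448 / 9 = 49.78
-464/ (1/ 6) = -2784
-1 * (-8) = 8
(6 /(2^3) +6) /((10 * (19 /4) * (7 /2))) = 27 /665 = 0.04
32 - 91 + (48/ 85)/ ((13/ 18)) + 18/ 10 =-62342/ 1105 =-56.42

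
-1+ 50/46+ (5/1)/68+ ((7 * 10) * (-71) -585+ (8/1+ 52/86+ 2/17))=-372987475/67252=-5546.12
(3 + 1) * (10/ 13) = 40/ 13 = 3.08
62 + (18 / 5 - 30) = 178 / 5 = 35.60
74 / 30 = 37 / 15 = 2.47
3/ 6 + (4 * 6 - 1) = 47/ 2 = 23.50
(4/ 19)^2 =16/ 361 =0.04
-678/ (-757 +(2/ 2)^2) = 113/ 126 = 0.90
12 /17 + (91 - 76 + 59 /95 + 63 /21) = 31213 /1615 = 19.33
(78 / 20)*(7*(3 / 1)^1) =819 / 10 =81.90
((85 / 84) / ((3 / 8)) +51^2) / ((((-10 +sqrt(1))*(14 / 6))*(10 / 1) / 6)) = -164033 / 2205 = -74.39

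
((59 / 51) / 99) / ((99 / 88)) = 472 / 45441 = 0.01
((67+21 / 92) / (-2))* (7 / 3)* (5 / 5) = -43295 / 552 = -78.43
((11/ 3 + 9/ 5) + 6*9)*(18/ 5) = 214.08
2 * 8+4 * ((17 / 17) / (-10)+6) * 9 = 1142 / 5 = 228.40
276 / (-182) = -1.52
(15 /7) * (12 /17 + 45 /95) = 5715 /2261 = 2.53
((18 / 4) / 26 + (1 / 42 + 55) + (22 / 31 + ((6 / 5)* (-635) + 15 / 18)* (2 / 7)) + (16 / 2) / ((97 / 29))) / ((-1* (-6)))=-522683471 / 19701864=-26.53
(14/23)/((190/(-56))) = -392/2185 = -0.18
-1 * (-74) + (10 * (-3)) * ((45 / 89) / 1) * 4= 1186 / 89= 13.33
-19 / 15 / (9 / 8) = -152 / 135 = -1.13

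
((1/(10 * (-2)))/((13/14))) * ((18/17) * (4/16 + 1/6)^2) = -35/3536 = -0.01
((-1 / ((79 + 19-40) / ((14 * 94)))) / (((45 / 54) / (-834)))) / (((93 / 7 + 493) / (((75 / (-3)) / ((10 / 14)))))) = -20167371 / 12847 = -1569.81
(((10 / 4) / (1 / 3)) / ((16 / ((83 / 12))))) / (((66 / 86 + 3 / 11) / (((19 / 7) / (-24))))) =-3729605 / 10579968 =-0.35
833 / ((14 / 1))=119 / 2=59.50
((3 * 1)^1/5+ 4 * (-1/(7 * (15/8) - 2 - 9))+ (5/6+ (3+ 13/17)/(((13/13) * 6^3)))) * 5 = -1981/918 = -2.16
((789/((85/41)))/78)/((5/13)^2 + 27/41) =6.05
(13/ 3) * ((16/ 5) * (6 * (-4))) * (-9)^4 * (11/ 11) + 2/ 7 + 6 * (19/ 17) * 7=-1299154876/ 595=-2183453.57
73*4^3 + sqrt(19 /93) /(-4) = 4672 - sqrt(1767) /372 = 4671.89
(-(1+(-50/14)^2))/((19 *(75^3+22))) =-674/392786107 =-0.00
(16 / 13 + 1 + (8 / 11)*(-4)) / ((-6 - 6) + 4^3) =-97 / 7436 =-0.01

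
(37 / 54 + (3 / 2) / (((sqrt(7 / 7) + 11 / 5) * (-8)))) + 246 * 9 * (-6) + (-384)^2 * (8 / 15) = 2258835607 / 34560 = 65359.83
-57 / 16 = -3.56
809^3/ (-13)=-529475129/ 13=-40728856.08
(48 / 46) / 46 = 12 / 529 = 0.02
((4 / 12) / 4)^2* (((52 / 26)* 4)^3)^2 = 16384 / 9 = 1820.44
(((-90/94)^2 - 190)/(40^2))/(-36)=83537/25447680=0.00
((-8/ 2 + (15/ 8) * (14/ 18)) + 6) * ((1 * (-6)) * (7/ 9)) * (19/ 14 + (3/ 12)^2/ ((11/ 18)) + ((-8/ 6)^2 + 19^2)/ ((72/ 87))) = -303573247/ 42768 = -7098.14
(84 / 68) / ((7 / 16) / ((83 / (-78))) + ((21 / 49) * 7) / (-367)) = -1705816 / 579037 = -2.95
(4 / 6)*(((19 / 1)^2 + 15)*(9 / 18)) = 376 / 3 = 125.33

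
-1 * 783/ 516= -261/ 172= -1.52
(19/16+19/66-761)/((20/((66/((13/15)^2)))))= -18046305/5408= -3336.96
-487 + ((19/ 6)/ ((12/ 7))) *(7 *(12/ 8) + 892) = 169937/ 144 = 1180.12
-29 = -29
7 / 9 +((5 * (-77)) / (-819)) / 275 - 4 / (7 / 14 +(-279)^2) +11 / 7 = 499575827 / 212507295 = 2.35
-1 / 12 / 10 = -1 / 120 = -0.01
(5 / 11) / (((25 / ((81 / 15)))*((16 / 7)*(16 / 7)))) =1323 / 70400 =0.02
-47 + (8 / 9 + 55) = 80 / 9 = 8.89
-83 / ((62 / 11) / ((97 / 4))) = -88561 / 248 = -357.10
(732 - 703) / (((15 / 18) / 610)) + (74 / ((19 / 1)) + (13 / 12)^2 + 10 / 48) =58094245 / 2736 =21233.28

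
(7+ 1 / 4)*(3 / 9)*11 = 319 / 12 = 26.58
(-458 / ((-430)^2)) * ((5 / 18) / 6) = -229 / 1996920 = -0.00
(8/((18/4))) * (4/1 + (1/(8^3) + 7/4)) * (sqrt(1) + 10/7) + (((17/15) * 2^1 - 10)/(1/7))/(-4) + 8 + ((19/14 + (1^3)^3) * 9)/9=48.72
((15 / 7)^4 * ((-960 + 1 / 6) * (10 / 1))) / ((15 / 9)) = -291549375 / 2401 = -121428.31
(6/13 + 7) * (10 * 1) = 970/13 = 74.62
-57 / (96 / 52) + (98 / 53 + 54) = 10589 / 424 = 24.97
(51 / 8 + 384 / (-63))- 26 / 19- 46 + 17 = -96043 / 3192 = -30.09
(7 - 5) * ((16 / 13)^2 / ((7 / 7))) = 512 / 169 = 3.03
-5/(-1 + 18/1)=-5/17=-0.29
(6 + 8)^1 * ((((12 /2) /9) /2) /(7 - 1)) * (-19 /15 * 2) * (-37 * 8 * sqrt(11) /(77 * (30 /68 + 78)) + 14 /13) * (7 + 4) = -40964 /1755 + 382432 * sqrt(11) /360045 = -19.82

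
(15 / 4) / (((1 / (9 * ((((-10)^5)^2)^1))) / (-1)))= -337500000000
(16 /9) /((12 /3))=0.44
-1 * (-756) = 756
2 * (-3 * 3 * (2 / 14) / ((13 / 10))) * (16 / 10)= -288 / 91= -3.16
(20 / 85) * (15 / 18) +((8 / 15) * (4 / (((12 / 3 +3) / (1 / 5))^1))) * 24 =14806 / 8925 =1.66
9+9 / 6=21 / 2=10.50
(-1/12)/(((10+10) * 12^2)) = -1/34560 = -0.00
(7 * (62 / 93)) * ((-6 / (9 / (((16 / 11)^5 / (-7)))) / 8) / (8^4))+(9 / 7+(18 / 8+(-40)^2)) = 65079263225 / 40584852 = 1603.54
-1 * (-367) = 367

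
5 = 5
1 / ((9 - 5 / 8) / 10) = 80 / 67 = 1.19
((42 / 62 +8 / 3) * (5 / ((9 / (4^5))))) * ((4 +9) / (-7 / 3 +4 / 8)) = -41400320 / 3069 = -13489.84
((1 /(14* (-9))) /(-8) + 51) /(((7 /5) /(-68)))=-4369765 /1764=-2477.19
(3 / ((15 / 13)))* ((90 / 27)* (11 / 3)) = 286 / 9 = 31.78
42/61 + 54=3336/61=54.69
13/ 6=2.17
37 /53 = 0.70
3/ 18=0.17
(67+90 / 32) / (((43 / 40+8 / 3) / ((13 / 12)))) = 72605 / 3592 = 20.21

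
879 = 879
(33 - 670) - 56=-693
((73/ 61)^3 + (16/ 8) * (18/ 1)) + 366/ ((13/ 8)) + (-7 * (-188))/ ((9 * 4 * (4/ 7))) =34727433251/ 106227108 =326.92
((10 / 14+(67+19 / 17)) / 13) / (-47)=-8191 / 72709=-0.11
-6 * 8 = -48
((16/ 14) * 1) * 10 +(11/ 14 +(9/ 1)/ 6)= 96/ 7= 13.71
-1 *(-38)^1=38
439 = 439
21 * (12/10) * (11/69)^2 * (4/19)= 6776/50255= 0.13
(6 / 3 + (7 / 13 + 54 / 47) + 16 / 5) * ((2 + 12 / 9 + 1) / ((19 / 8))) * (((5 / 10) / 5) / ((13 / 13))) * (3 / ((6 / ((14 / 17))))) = 589148 / 1138575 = 0.52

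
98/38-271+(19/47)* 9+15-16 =-237344/893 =-265.78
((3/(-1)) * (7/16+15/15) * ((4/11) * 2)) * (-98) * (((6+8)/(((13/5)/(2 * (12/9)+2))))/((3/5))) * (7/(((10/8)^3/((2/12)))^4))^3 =87352199989496165282349056/132706591975875198841094970703125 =0.00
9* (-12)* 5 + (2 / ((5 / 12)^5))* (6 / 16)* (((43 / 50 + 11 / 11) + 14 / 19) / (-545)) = -437081763204 / 808984375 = -540.28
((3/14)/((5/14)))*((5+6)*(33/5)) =1089/25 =43.56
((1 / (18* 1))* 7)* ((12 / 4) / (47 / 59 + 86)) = 413 / 30726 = 0.01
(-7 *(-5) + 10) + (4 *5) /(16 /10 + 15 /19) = 12115 /227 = 53.37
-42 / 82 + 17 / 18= 319 / 738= 0.43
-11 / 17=-0.65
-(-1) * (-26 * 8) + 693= 485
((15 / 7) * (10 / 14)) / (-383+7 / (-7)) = -25 / 6272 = -0.00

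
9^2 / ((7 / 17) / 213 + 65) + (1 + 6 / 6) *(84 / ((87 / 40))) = 535739009 / 6825788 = 78.49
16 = 16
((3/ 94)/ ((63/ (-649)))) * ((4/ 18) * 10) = -6490/ 8883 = -0.73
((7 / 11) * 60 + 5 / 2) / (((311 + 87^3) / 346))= 154835 / 7246954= 0.02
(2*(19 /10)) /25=19 /125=0.15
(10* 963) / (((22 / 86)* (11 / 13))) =5383170 / 121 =44489.01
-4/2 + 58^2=3362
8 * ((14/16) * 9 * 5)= 315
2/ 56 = 1/ 28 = 0.04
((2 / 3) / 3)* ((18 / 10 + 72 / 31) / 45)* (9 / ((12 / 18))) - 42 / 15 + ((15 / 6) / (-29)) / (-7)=-790667 / 314650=-2.51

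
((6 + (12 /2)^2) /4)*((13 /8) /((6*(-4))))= -91 /128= -0.71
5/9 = 0.56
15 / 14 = 1.07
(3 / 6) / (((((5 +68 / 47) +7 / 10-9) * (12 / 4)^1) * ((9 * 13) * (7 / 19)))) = -4465 / 2140047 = -0.00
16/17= 0.94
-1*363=-363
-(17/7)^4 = -83521/2401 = -34.79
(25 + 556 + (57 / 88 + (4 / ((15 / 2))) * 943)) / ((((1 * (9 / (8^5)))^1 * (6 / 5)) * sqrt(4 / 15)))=1466006528 * sqrt(15) / 891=6372411.75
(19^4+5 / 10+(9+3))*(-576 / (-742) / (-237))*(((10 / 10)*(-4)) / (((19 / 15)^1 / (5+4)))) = 6756488640 / 556871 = 12132.95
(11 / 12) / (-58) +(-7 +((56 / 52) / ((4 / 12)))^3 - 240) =-326149583 / 1529112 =-213.29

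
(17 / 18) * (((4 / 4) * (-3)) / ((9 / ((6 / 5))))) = -17 / 45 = -0.38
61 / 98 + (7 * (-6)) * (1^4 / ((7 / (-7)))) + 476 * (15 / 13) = 754021 / 1274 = 591.85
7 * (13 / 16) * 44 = 1001 / 4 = 250.25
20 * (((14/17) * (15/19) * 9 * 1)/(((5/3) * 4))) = 17.55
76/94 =0.81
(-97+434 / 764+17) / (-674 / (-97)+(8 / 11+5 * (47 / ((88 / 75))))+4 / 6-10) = -388511772 / 971507557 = -0.40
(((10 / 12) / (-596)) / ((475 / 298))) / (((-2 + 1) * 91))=0.00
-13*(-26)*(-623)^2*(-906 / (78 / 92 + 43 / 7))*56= -2143210804373184 / 2251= -952114973066.72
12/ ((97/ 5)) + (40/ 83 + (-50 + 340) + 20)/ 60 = 93283/ 16102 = 5.79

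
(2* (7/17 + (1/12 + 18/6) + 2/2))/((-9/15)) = -4585/306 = -14.98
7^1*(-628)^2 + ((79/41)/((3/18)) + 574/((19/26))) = 2151196842/779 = 2761485.03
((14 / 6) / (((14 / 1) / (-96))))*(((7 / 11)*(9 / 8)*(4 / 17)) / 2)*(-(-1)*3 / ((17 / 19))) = -14364 / 3179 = -4.52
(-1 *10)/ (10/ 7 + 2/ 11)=-385/ 62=-6.21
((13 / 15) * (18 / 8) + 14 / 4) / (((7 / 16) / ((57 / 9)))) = 8284 / 105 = 78.90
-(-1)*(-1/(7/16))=-16/7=-2.29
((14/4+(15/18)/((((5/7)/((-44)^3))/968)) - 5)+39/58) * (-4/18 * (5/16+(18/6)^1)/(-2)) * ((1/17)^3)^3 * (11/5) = -121985439763/185708614594302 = -0.00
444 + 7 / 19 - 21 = 8044 / 19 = 423.37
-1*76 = -76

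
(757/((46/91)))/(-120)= -68887/5520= -12.48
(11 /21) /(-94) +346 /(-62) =-341843 /61194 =-5.59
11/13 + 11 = 154/13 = 11.85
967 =967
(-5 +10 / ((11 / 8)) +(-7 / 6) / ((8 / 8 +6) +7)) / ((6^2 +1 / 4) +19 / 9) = 867 / 15191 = 0.06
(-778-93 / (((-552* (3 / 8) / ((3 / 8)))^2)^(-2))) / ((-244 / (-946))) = -33476540374329.66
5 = 5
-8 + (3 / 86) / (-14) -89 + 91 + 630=751293 / 1204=624.00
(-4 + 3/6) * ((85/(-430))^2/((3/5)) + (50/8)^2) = -24308585/177504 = -136.95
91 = 91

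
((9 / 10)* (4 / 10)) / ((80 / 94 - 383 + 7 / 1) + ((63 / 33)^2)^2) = -6193143 / 6225237625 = -0.00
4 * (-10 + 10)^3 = 0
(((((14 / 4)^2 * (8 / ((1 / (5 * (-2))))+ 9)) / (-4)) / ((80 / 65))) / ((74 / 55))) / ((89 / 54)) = 67162095 / 843008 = 79.67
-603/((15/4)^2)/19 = -1072/475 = -2.26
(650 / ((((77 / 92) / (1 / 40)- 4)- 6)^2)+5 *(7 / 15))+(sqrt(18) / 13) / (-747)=20485 / 5832- sqrt(2) / 3237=3.51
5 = 5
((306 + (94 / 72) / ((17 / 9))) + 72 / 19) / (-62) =-5.01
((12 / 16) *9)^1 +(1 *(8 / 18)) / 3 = 745 / 108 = 6.90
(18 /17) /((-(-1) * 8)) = 9 /68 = 0.13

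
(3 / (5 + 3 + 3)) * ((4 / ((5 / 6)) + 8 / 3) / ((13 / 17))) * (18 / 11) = 34272 / 7865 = 4.36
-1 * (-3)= 3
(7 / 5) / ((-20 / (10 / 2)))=-7 / 20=-0.35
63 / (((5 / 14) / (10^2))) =17640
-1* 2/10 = -1/5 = -0.20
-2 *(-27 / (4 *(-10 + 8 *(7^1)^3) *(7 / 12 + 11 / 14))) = 567 / 157205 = 0.00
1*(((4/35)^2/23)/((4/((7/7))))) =4/28175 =0.00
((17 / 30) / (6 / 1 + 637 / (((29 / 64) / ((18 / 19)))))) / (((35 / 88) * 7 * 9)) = 206074 / 12190287375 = 0.00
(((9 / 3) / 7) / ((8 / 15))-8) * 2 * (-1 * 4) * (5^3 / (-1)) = -7196.43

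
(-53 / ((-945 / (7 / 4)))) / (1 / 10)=53 / 54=0.98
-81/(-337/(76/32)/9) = 13851/2696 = 5.14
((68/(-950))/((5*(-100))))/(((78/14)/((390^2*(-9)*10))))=-167076/475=-351.74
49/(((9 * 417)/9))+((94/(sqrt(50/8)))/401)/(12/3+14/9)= 0.13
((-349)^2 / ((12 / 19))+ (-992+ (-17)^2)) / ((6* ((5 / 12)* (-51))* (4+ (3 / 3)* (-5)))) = 2305783 / 1530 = 1507.05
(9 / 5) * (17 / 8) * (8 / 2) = 153 / 10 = 15.30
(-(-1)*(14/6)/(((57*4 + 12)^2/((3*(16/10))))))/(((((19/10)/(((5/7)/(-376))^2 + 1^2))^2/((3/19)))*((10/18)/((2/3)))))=47989549647601/4702256360979251200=0.00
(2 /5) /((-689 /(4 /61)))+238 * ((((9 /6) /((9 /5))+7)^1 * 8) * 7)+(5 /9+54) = 197560466603 /1891305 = 104457.22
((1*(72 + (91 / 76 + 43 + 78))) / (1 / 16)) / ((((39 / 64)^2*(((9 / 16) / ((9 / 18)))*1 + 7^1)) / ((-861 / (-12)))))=138799775744 / 1878435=73891.18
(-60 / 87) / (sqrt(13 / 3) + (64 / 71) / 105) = 9542400 / 6984060691- 370513500 * sqrt(39) / 6984060691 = -0.33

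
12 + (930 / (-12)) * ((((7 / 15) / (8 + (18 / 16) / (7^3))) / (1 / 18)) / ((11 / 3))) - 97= -25892567 / 241571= -107.18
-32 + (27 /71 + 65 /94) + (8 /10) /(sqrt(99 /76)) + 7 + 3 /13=-2056039 /86762 + 8 * sqrt(209) /165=-23.00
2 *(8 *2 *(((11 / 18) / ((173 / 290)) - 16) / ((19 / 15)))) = -3730720 / 9861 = -378.33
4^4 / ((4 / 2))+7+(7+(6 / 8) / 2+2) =144.38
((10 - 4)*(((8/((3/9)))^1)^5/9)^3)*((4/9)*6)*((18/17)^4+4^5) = 11360403918299491638615.99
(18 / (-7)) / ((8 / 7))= -9 / 4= -2.25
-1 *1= -1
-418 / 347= -1.20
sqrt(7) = 2.65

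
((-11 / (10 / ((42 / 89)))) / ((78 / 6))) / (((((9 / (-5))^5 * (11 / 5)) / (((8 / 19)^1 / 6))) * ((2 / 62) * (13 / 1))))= 2712500 / 16874964171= 0.00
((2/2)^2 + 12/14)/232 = 13/1624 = 0.01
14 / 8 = 7 / 4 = 1.75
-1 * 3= -3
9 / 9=1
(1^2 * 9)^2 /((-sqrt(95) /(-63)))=523.56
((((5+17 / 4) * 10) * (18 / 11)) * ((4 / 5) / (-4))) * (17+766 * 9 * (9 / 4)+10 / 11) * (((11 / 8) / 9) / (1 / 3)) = -37922817 / 176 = -215470.55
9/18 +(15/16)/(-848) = 6769/13568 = 0.50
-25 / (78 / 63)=-525 / 26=-20.19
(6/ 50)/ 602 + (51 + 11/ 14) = 389689/ 7525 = 51.79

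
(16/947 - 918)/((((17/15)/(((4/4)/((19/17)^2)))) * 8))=-110839575/1367468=-81.05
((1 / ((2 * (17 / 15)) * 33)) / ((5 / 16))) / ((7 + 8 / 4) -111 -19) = -8 / 22627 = -0.00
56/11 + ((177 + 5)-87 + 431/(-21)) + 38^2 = 351944/231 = 1523.57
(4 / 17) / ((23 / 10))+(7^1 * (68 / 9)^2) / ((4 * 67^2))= 17708332 / 142171119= 0.12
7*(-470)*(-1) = 3290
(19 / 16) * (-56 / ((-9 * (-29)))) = -133 / 522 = -0.25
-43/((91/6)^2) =-1548/8281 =-0.19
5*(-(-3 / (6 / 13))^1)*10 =325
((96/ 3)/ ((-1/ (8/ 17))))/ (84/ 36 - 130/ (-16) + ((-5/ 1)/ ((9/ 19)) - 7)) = 18432/ 8687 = 2.12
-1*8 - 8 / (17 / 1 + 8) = -208 / 25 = -8.32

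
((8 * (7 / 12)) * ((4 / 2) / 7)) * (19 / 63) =76 / 189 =0.40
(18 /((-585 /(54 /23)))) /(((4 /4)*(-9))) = 12 /1495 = 0.01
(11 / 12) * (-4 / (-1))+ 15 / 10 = 31 / 6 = 5.17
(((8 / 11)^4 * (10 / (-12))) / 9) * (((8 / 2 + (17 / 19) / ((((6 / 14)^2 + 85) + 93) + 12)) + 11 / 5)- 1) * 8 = -25164464128 / 23331150909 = -1.08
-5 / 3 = -1.67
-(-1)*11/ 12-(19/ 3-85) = 79.58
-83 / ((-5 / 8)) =664 / 5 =132.80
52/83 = 0.63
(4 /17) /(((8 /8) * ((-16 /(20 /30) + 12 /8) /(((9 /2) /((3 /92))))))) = -368 /255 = -1.44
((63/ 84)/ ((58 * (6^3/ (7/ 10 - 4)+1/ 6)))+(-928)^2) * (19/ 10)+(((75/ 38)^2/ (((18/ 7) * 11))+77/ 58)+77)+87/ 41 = 332911791673723617/ 203450253710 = 1636330.19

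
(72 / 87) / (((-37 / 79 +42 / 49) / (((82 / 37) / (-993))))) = -362768 / 76360045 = -0.00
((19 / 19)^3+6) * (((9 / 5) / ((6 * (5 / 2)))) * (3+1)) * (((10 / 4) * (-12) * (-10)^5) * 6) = 60480000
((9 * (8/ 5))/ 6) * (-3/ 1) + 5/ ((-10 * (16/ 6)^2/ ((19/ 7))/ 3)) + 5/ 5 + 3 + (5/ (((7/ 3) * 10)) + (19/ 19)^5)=-11461/ 4480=-2.56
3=3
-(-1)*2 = 2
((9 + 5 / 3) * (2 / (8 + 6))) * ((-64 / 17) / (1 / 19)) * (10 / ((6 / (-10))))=1816.62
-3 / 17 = -0.18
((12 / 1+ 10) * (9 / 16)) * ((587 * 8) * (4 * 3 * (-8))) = -5578848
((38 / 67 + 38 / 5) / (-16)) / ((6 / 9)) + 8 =4847 / 670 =7.23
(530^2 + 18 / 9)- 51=280851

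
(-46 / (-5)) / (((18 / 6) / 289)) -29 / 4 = 52741 / 60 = 879.02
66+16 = 82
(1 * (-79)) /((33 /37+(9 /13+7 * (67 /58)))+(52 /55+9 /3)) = -121216810 /20892041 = -5.80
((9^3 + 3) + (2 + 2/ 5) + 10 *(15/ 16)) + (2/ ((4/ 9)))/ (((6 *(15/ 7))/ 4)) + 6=30047/ 40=751.18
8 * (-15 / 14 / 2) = -30 / 7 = -4.29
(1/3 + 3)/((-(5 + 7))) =-5/18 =-0.28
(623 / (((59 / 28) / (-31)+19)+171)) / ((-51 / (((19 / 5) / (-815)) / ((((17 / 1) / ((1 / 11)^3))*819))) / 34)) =2935576 / 5335555431910275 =0.00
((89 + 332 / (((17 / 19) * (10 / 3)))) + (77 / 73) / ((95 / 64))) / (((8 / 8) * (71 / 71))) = 201.03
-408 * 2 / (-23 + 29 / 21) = 8568 / 227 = 37.74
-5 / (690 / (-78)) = 13 / 23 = 0.57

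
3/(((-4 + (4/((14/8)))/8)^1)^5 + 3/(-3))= -16807/3966061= -0.00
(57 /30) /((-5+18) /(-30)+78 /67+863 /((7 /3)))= 26733 /5214173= 0.01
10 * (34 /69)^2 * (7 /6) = 40460 /14283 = 2.83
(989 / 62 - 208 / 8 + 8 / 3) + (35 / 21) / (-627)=-861181 / 116622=-7.38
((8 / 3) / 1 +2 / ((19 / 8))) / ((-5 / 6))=-80 / 19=-4.21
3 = 3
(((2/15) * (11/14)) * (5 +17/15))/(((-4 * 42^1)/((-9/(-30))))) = -253/220500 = -0.00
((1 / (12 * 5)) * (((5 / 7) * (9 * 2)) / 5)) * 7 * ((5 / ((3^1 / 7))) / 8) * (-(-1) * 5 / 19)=35 / 304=0.12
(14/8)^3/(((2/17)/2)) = 5831/64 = 91.11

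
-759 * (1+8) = -6831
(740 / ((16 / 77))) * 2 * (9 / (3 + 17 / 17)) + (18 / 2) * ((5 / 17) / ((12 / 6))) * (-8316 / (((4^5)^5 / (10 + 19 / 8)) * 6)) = 2453881958464893281325 / 153122387330596864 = 16025.62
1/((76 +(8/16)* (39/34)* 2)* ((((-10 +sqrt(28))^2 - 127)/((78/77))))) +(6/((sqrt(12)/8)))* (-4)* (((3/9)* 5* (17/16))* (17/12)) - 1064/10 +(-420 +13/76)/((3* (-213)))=-1445* sqrt(3)/18 - 19359006004243039/183076019155260 - 35360* sqrt(7)/753957743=-244.79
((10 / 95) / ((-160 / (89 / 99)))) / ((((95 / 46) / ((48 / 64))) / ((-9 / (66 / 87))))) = 178089 / 69889600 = 0.00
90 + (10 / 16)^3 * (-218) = 9415 / 256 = 36.78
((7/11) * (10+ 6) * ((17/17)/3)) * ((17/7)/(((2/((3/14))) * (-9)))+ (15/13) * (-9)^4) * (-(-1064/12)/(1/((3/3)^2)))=799627768/351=2278141.79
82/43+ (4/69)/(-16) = 22589/11868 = 1.90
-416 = -416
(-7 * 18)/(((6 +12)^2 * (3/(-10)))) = 1.30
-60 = -60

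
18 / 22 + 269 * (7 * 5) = 103574 / 11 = 9415.82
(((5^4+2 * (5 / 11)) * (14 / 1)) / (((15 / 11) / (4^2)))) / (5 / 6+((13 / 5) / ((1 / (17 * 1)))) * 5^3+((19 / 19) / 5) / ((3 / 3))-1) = 3084480 / 165751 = 18.61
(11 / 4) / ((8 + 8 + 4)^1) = 11 / 80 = 0.14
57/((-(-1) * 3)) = 19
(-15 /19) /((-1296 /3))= 5 /2736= 0.00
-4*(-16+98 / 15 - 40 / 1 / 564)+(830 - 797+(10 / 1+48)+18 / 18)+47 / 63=1937921 / 14805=130.90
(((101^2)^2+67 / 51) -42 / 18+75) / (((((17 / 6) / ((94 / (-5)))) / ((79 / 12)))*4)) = -4926300930928 / 4335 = -1136401598.83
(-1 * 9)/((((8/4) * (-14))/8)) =18/7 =2.57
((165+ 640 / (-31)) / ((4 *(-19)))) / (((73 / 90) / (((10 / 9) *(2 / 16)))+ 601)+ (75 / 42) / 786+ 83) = -307768125 / 111777833701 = -0.00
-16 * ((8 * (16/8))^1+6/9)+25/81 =-266.36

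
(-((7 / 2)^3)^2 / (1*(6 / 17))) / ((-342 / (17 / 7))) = 4857223 / 131328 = 36.99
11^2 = 121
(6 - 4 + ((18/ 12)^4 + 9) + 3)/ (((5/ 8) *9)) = 61/ 18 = 3.39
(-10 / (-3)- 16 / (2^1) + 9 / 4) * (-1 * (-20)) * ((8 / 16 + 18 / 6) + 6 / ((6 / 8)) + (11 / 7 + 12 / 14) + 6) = -13485 / 14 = -963.21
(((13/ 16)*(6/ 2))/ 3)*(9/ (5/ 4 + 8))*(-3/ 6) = -117/ 296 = -0.40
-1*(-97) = 97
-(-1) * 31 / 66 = 0.47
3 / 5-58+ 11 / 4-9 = -1273 / 20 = -63.65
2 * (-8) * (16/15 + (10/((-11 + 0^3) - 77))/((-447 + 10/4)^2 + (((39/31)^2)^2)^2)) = -17.07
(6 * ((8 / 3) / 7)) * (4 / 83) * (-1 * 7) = -0.77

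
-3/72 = -1/24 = -0.04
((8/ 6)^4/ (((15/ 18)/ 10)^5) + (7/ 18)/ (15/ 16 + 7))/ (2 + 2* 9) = 224722958/ 5715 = 39321.60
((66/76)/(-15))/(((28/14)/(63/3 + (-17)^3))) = 13453/95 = 141.61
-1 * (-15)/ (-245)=-0.06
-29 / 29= -1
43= 43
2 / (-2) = -1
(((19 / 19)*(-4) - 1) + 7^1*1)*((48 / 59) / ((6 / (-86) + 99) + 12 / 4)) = 1376 / 86199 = 0.02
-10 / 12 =-5 / 6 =-0.83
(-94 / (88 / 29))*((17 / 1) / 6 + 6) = -72239 / 264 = -273.63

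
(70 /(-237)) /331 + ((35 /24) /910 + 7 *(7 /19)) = 266584005 /103340848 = 2.58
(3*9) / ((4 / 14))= 189 / 2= 94.50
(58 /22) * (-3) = -87 /11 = -7.91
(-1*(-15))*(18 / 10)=27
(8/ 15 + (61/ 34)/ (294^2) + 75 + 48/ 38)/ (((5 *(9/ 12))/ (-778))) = -8340426889399/ 523478025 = -15932.72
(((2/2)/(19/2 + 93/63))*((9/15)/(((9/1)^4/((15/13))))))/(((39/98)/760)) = 1042720/56795661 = 0.02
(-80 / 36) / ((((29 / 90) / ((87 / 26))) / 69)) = -20700 / 13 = -1592.31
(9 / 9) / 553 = 1 / 553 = 0.00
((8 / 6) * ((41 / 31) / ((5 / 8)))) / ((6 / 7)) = 4592 / 1395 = 3.29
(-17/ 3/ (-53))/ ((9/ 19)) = 323/ 1431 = 0.23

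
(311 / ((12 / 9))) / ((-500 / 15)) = -7.00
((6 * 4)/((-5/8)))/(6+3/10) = -128/21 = -6.10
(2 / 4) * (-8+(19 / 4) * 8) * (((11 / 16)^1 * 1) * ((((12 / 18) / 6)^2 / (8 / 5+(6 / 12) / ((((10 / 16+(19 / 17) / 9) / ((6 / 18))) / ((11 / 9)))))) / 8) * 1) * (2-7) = -1260875 / 29661696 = -0.04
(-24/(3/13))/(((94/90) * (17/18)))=-84240/799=-105.43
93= 93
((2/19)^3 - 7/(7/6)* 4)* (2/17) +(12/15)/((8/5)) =-541829/233206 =-2.32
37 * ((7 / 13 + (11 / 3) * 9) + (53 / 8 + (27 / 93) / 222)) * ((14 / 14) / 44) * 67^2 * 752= 1010856475025 / 8866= 114014941.92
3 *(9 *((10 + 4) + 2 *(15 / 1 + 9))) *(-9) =-15066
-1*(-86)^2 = -7396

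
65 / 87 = 0.75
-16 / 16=-1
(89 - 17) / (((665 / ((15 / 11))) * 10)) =0.01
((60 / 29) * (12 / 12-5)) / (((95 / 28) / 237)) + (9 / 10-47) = -3439291 / 5510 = -624.19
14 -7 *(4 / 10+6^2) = -1204 / 5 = -240.80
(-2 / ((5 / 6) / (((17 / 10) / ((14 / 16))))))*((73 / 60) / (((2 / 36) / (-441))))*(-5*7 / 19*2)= -78808464 / 475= -165912.56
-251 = -251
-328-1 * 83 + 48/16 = -408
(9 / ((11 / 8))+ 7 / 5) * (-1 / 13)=-437 / 715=-0.61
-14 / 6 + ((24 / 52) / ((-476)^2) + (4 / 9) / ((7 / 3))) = -3155877 / 1472744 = -2.14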